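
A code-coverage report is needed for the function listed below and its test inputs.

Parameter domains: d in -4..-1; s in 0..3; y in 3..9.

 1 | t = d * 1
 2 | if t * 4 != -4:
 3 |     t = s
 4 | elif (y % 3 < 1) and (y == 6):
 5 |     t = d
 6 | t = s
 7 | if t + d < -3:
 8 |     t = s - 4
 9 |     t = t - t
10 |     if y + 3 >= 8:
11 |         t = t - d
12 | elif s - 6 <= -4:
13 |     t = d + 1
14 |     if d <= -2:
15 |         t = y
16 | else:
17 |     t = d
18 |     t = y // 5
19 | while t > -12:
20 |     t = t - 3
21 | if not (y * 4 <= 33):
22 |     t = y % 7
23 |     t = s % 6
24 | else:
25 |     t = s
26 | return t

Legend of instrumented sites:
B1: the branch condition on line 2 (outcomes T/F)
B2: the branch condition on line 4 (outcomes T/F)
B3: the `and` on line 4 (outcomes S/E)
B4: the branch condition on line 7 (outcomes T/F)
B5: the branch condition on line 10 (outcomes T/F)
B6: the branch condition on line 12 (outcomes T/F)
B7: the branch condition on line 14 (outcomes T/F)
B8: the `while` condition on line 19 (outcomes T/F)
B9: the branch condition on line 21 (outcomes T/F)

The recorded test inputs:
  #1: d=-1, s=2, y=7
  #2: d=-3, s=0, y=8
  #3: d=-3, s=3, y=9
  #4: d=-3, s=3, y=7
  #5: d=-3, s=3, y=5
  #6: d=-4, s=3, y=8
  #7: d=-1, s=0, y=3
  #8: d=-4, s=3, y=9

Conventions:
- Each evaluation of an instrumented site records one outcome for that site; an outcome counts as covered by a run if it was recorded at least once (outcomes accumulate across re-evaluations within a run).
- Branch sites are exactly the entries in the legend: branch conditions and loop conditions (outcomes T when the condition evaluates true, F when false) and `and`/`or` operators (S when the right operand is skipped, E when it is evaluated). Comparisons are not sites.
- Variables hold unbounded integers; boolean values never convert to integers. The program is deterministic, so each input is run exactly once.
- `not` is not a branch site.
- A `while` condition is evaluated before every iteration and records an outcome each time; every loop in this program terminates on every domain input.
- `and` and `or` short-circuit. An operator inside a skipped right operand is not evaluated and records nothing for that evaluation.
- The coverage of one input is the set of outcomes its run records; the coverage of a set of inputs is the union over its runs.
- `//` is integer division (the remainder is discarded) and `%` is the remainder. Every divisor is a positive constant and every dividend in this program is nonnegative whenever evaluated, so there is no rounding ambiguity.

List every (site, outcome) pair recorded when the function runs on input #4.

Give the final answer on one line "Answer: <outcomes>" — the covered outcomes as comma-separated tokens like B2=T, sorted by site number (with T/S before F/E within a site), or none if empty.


Running input #4 (d=-3, s=3, y=7), event by event:
  B1->T, B4->F, B6->F, B8->T, B8->T, B8->T, B8->T, B8->T, B8->F, B9->F
deduplicating events, the covered set is: B1=T, B4=F, B6=F, B8=T, B8=F, B9=F
Answer: B1=T, B4=F, B6=F, B8=T, B8=F, B9=F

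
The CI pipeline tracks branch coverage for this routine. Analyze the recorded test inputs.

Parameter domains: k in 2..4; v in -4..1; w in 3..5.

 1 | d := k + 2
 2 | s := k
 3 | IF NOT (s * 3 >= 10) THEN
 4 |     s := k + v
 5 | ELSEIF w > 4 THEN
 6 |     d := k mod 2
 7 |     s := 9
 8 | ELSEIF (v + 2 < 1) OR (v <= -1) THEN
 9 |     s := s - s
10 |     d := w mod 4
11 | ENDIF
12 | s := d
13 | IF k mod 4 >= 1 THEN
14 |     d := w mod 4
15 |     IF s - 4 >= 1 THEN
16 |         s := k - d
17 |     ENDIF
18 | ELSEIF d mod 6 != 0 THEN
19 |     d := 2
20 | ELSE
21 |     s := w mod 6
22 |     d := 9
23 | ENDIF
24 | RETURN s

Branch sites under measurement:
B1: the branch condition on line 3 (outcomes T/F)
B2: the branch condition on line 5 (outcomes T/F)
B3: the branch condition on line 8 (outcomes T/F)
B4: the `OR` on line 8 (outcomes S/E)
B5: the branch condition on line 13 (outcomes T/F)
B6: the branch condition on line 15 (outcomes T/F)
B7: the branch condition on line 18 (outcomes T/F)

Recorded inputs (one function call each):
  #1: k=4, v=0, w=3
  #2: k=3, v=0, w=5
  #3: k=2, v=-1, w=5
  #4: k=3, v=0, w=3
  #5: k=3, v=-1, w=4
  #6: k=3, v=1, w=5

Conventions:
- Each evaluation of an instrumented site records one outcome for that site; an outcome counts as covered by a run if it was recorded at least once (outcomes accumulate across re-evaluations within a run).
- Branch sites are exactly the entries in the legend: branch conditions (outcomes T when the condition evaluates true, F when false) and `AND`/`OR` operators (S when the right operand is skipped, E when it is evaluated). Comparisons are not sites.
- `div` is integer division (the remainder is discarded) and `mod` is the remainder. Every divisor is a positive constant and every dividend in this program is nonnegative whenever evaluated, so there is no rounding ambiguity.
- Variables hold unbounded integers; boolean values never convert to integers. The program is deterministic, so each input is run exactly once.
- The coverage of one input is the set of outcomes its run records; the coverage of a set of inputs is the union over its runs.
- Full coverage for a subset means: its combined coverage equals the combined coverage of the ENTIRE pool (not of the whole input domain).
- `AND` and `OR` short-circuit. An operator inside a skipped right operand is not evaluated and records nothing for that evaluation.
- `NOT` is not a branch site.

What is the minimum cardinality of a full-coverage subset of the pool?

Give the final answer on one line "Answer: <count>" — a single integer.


test 1 (k=4, v=0, w=3) fires B1->F, B2->F, B4->E, B3->F, B5->F, B7->F; hits B1=F, B2=F, B3=F, B4=E, B5=F, B7=F
test 2 (k=3, v=0, w=5) fires B1->T, B5->T, B6->T; hits B1=T, B5=T, B6=T
test 3 (k=2, v=-1, w=5) fires B1->T, B5->T, B6->F; hits B1=T, B5=T, B6=F
test 4 (k=3, v=0, w=3) fires B1->T, B5->T, B6->T; hits B1=T, B5=T, B6=T
test 5 (k=3, v=-1, w=4) fires B1->T, B5->T, B6->T; hits B1=T, B5=T, B6=T
test 6 (k=3, v=1, w=5) fires B1->T, B5->T, B6->T; hits B1=T, B5=T, B6=T
the full pool covers 10 outcomes: B1=T, B1=F, B2=F, B3=F, B4=E, B5=T, B5=F, B6=T, B6=F, B7=F
no size-1 subset reaches all 10 outcomes (best union: 6/10)
no size-2 subset reaches all 10 outcomes (best union: 9/10)
at size 3, {1, 2, 3} reaches all 10 outcomes; every lexicographically earlier size-3 subset fails
Answer: 3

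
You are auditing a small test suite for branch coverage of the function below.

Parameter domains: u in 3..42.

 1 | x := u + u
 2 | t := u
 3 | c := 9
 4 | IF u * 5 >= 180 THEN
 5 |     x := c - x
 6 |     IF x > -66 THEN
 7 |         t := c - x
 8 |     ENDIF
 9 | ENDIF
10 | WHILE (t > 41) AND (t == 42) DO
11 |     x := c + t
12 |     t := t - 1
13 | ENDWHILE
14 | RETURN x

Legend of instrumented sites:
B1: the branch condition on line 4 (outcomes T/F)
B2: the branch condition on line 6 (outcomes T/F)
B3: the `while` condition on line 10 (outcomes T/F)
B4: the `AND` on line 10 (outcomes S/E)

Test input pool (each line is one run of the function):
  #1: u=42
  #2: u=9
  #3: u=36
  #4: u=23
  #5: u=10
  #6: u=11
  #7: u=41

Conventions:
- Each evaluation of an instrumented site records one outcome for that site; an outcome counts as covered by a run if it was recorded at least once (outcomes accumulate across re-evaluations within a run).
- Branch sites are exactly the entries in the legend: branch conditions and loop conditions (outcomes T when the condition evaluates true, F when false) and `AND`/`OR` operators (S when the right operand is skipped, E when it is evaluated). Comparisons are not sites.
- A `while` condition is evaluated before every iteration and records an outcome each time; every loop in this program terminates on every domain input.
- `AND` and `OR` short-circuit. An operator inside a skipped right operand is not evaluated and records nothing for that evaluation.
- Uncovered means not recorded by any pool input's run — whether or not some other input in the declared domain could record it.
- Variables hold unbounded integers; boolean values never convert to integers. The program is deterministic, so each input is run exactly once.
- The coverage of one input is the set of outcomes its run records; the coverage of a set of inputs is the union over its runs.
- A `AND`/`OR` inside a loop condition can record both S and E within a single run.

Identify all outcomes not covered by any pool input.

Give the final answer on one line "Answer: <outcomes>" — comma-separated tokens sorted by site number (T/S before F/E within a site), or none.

run #1 (u=42) runs B1->T, B2->F, B4->E, B3->T, B4->S, B3->F; records B1=T, B2=F, B3=T, B3=F, B4=S, B4=E
run #2 (u=9) runs B1->F, B4->S, B3->F; records B1=F, B3=F, B4=S
run #3 (u=36) runs B1->T, B2->T, B4->E, B3->F; records B1=T, B2=T, B3=F, B4=E
run #4 (u=23) runs B1->F, B4->S, B3->F; records B1=F, B3=F, B4=S
run #5 (u=10) runs B1->F, B4->S, B3->F; records B1=F, B3=F, B4=S
run #6 (u=11) runs B1->F, B4->S, B3->F; records B1=F, B3=F, B4=S
run #7 (u=41) runs B1->T, B2->F, B4->S, B3->F; records B1=T, B2=F, B3=F, B4=S
union over the pool: B1=T, B1=F, B2=T, B2=F, B3=T, B3=F, B4=S, B4=E
uncovered (0 of 8): none

Answer: none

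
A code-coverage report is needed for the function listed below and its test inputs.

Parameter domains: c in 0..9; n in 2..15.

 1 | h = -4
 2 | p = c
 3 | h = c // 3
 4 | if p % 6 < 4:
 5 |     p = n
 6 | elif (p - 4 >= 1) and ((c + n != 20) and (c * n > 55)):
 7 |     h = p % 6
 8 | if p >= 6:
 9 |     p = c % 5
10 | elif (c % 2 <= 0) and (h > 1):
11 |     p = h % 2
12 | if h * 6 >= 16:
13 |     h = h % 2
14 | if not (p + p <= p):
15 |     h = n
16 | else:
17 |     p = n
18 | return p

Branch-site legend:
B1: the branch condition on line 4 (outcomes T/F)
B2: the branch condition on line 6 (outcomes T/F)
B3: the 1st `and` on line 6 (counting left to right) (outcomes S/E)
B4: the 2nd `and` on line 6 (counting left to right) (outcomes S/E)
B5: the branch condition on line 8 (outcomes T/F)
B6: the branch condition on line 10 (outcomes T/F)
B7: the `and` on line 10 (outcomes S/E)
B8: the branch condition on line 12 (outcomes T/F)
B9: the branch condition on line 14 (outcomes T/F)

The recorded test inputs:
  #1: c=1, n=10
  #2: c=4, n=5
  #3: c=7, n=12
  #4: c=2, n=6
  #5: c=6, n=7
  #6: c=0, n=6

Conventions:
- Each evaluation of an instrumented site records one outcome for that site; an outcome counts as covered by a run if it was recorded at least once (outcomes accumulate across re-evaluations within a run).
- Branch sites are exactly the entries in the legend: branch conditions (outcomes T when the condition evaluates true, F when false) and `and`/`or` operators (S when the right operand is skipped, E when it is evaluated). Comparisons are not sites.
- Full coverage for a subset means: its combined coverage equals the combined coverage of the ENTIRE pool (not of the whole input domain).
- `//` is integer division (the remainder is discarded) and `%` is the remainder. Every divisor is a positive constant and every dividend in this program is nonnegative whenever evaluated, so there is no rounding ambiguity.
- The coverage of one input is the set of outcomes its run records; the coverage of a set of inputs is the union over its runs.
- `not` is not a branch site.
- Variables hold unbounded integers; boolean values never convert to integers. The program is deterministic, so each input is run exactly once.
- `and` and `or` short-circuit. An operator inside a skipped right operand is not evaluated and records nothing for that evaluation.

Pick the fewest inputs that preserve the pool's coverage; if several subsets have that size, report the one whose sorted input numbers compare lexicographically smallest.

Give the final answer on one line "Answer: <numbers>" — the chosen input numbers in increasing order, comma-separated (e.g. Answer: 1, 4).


#1 (c=1, n=10) -> B1->T, B5->T, B8->F, B9->T; covered: B1=T, B5=T, B8=F, B9=T
#2 (c=4, n=5) -> B1->F, B3->S, B2->F, B5->F, B7->E, B6->F, B8->F, B9->T; covered: B1=F, B2=F, B3=S, B5=F, B6=F, B7=E, B8=F, B9=T
#3 (c=7, n=12) -> B1->T, B5->T, B8->F, B9->T; covered: B1=T, B5=T, B8=F, B9=T
#4 (c=2, n=6) -> B1->T, B5->T, B8->F, B9->T; covered: B1=T, B5=T, B8=F, B9=T
#5 (c=6, n=7) -> B1->T, B5->T, B8->F, B9->T; covered: B1=T, B5=T, B8=F, B9=T
#6 (c=0, n=6) -> B1->T, B5->T, B8->F, B9->F; covered: B1=T, B5=T, B8=F, B9=F
the full pool covers 11 outcomes: B1=T, B1=F, B2=F, B3=S, B5=T, B5=F, B6=F, B7=E, B8=F, B9=T, B9=F
no size-1 subset reaches all 11 outcomes (best union: 8/11)
the canonical winner is {2, 6}: size 2, full 11-outcome coverage, earliest index list among size-2 covers
Answer: 2, 6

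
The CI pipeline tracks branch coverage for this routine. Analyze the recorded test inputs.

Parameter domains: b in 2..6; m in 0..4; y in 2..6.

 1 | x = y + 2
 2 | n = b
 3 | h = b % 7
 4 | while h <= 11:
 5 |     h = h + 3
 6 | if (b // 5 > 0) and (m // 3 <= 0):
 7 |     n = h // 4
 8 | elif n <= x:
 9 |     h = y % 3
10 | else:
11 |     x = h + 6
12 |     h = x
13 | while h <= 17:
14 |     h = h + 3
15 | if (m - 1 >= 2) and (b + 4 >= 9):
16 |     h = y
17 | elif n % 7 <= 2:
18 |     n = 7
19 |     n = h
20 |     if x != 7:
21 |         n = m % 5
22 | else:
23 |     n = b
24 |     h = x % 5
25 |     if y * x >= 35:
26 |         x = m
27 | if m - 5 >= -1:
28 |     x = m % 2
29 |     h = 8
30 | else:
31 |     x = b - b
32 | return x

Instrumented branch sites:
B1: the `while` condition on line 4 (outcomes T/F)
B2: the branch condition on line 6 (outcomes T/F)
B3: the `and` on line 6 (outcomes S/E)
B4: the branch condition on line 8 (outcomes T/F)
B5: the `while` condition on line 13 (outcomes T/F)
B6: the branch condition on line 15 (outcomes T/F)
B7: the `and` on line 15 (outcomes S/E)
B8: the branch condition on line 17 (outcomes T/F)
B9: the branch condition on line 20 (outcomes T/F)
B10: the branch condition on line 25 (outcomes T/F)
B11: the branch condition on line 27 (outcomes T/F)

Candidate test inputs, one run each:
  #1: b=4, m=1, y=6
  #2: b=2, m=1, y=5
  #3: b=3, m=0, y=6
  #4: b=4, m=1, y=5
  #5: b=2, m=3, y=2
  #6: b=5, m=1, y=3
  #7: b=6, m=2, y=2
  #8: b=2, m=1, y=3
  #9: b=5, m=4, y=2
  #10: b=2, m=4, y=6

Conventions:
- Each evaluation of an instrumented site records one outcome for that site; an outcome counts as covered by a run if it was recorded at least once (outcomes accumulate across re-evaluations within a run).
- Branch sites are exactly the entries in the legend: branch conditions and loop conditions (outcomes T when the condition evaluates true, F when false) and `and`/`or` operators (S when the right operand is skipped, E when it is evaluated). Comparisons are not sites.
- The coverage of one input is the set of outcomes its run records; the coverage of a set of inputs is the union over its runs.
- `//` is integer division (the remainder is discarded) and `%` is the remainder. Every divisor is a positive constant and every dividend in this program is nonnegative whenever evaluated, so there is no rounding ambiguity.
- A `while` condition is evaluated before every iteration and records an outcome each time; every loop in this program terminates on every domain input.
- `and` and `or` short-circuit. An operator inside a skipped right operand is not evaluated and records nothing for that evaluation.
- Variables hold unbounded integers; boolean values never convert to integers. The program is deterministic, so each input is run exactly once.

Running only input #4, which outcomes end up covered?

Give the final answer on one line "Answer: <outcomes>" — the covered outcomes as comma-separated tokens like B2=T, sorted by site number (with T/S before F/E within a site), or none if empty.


Running input #4 (b=4, m=1, y=5), event by event:
  B1->T, B1->T, B1->T, B1->F, B3->S, B2->F, B4->T, B5->T, B5->T, B5->T
  B5->T, B5->T, B5->T, B5->F, B7->S, B6->F, B8->F, B10->T, B11->F
distinct outcomes covered: B1=T, B1=F, B2=F, B3=S, B4=T, B5=T, B5=F, B6=F, B7=S, B8=F, B10=T, B11=F
Answer: B1=T, B1=F, B2=F, B3=S, B4=T, B5=T, B5=F, B6=F, B7=S, B8=F, B10=T, B11=F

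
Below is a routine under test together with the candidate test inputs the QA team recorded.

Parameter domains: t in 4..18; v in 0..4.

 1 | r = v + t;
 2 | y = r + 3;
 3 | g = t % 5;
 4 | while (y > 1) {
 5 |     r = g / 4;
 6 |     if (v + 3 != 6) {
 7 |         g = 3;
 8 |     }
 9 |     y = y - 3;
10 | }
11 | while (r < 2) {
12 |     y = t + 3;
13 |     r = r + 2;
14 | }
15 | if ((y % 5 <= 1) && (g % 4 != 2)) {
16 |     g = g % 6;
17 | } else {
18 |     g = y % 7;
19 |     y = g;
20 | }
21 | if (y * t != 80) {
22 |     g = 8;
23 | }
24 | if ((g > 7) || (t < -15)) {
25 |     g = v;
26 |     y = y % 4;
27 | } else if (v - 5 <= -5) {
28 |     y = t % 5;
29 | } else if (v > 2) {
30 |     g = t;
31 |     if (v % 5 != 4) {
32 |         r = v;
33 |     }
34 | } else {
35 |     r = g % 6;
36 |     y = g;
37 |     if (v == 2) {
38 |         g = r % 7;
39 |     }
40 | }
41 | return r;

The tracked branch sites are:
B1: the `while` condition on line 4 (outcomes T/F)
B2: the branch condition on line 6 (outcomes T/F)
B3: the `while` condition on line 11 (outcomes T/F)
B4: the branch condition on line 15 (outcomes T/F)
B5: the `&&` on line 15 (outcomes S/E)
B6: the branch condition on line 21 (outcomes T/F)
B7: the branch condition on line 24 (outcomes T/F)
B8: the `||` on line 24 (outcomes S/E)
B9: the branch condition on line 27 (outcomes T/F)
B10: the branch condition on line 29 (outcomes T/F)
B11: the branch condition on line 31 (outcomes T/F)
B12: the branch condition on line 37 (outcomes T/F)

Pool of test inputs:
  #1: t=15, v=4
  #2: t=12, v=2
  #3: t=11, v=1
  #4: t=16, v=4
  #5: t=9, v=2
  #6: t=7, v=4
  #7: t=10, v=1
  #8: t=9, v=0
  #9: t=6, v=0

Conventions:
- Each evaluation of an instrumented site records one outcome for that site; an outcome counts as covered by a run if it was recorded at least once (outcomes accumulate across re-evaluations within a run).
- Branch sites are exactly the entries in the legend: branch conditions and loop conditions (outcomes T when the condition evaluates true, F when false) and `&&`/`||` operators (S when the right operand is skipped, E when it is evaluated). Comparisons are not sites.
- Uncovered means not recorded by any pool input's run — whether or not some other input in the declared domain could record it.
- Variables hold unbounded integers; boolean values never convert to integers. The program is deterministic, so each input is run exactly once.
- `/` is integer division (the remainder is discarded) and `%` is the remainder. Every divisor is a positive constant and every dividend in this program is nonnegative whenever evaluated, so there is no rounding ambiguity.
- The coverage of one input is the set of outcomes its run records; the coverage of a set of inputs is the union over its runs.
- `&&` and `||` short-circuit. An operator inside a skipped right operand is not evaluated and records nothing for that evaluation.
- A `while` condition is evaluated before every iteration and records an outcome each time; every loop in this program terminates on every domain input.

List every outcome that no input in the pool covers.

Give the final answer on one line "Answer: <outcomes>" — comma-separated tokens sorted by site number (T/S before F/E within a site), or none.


input #1, t=15, v=4: outcomes B1=T, B1=F, B2=T, B3=T, B3=F, B4=F, B5=S, B6=T, B7=T, B8=S
input #2, t=12, v=2: outcomes B1=T, B1=F, B2=T, B3=T, B3=F, B4=T, B5=E, B6=T, B7=T, B8=S
input #3, t=11, v=1: outcomes B1=T, B1=F, B2=T, B3=T, B3=F, B4=F, B5=S, B6=T, B7=T, B8=S
input #4, t=16, v=4: outcomes B1=T, B1=F, B2=T, B3=T, B3=F, B4=F, B5=S, B6=F, B7=F, B8=E, B9=F, B10=T, B11=F
input #5, t=9, v=2: outcomes B1=T, B1=F, B2=T, B3=T, B3=F, B4=F, B5=S, B6=T, B7=T, B8=S
input #6, t=7, v=4: outcomes B1=T, B1=F, B2=T, B3=T, B3=F, B4=T, B5=E, B6=T, B7=T, B8=S
input #7, t=10, v=1: outcomes B1=T, B1=F, B2=T, B3=T, B3=F, B4=F, B5=S, B6=T, B7=T, B8=S
input #8, t=9, v=0: outcomes B1=T, B1=F, B2=T, B3=T, B3=F, B4=F, B5=S, B6=T, B7=T, B8=S
input #9, t=6, v=0: outcomes B1=T, B1=F, B2=T, B3=T, B3=F, B4=F, B5=S, B6=T, B7=T, B8=S
union over the pool: B1=T, B1=F, B2=T, B3=T, B3=F, B4=T, B4=F, B5=S, B5=E, B6=T, B6=F, B7=T, B7=F, B8=S, B8=E, B9=F, B10=T, B11=F
uncovered (6 of 24): B2=F, B9=T, B10=F, B11=T, B12=T, B12=F
Answer: B2=F, B9=T, B10=F, B11=T, B12=T, B12=F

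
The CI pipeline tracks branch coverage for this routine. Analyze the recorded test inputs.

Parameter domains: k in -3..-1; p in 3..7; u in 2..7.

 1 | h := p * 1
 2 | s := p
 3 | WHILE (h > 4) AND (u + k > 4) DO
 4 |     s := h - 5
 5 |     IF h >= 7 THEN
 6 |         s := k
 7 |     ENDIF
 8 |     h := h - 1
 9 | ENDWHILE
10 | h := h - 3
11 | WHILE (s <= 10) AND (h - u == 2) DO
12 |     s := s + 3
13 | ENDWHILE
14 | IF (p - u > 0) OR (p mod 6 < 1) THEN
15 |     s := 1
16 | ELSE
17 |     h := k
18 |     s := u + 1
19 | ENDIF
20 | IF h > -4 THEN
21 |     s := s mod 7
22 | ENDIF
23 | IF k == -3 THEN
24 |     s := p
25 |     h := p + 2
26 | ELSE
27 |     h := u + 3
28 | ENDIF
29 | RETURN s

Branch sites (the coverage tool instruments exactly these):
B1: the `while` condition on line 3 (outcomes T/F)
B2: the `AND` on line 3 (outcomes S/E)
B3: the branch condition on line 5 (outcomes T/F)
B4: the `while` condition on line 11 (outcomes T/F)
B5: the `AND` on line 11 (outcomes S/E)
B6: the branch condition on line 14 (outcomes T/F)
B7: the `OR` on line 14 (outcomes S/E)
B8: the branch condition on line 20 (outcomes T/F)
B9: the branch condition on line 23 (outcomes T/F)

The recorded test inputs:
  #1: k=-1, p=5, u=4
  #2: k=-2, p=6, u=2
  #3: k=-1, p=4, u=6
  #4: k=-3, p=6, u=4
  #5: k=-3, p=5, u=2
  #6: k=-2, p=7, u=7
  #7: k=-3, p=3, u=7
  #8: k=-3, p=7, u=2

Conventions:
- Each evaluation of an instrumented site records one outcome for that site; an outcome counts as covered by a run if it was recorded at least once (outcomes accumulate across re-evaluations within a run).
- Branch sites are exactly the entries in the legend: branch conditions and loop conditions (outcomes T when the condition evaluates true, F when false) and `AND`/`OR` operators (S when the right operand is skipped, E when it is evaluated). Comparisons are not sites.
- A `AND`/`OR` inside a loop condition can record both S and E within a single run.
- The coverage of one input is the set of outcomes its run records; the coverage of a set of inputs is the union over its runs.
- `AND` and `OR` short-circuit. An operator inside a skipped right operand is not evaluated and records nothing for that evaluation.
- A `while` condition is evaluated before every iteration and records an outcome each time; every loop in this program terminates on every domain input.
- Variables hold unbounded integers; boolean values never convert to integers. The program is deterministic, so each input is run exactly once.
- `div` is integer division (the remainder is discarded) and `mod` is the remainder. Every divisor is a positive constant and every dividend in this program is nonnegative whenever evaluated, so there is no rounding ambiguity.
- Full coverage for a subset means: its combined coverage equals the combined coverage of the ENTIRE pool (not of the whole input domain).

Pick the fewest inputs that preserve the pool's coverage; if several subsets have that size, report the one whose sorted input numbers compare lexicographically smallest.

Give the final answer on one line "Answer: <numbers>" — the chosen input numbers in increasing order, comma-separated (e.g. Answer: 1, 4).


#1 (k=-1, p=5, u=4) -> B2->E, B1->F, B5->E, B4->F, B7->S, B6->T, B8->T, B9->F; covered: B1=F, B2=E, B4=F, B5=E, B6=T, B7=S, B8=T, B9=F
#2 (k=-2, p=6, u=2) -> B2->E, B1->F, B5->E, B4->F, B7->S, B6->T, B8->T, B9->F; covered: B1=F, B2=E, B4=F, B5=E, B6=T, B7=S, B8=T, B9=F
#3 (k=-1, p=4, u=6) -> B2->S, B1->F, B5->E, B4->F, B7->E, B6->F, B8->T, B9->F; covered: B1=F, B2=S, B4=F, B5=E, B6=F, B7=E, B8=T, B9=F
#4 (k=-3, p=6, u=4) -> B2->E, B1->F, B5->E, B4->F, B7->S, B6->T, B8->T, B9->T; covered: B1=F, B2=E, B4=F, B5=E, B6=T, B7=S, B8=T, B9=T
#5 (k=-3, p=5, u=2) -> B2->E, B1->F, B5->E, B4->F, B7->S, B6->T, B8->T, B9->T; covered: B1=F, B2=E, B4=F, B5=E, B6=T, B7=S, B8=T, B9=T
#6 (k=-2, p=7, u=7) -> B2->E, B1->T, B3->T, B2->E, B1->T, B3->F, B2->E, B1->T, B3->F, B2->S, B1->F, B5->E, B4->F, B7->E, ...; covered: B1=T, B1=F, B2=S, B2=E, B3=T, B3=F, B4=F, B5=E, B6=F, B7=E, B8=T, B9=F
#7 (k=-3, p=3, u=7) -> B2->S, B1->F, B5->E, B4->F, B7->E, B6->F, B8->T, B9->T; covered: B1=F, B2=S, B4=F, B5=E, B6=F, B7=E, B8=T, B9=T
#8 (k=-3, p=7, u=2) -> B2->E, B1->F, B5->E, B4->T, B5->E, B4->T, B5->S, B4->F, B7->S, B6->T, B8->T, B9->T; covered: B1=F, B2=E, B4=T, B4=F, B5=S, B5=E, B6=T, B7=S, B8=T, B9=T
pool-wide coverage (17 outcomes): B1=T, B1=F, B2=S, B2=E, B3=T, B3=F, B4=T, B4=F, B5=S, B5=E, B6=T, B6=F, B7=S, B7=E, B8=T, B9=T, B9=F
no size-1 subset reaches all 17 outcomes (best union: 12/17)
inputs {6, 8} (size 2) cover everything; no size-2 subset with a lexicographically smaller index list covers all 17
Answer: 6, 8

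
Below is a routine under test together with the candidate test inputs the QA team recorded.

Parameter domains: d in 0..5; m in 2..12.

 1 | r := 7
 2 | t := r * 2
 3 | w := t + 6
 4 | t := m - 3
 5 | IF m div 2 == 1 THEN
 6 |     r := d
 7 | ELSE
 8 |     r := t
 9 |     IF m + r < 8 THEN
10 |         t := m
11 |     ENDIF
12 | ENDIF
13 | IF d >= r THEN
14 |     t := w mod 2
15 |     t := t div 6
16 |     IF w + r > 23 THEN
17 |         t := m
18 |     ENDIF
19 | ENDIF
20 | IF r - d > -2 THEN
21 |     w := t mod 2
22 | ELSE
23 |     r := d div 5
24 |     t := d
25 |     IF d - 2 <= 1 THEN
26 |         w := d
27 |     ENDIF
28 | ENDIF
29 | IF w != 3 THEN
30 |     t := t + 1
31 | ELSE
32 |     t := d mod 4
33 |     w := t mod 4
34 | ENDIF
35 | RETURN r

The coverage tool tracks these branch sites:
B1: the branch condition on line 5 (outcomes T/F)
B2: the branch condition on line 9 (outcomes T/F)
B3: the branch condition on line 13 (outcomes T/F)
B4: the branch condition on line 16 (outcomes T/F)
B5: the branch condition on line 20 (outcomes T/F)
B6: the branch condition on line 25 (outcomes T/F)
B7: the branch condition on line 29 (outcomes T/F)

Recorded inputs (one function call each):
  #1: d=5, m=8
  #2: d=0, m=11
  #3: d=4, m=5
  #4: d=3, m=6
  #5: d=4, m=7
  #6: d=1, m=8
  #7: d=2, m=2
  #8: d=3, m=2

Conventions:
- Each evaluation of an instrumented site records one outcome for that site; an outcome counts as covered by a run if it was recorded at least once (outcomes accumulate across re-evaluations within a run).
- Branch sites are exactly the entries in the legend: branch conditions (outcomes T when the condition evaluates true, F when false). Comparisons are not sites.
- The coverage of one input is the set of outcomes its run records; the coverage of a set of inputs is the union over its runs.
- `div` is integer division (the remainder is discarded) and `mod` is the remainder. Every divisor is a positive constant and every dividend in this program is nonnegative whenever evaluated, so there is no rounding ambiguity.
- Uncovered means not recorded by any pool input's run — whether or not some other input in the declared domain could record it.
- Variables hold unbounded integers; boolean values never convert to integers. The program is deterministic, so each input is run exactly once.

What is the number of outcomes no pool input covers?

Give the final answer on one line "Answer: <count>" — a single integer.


input #1 (d=5, m=8): events B1->F, B2->F, B3->T, B4->T, B5->T, B7->T; covers B1=F, B2=F, B3=T, B4=T, B5=T, B7=T
input #2 (d=0, m=11): events B1->F, B2->F, B3->F, B5->T, B7->T; covers B1=F, B2=F, B3=F, B5=T, B7=T
input #3 (d=4, m=5): events B1->F, B2->T, B3->T, B4->F, B5->F, B6->F, B7->T; covers B1=F, B2=T, B3=T, B4=F, B5=F, B6=F, B7=T
input #4 (d=3, m=6): events B1->F, B2->F, B3->T, B4->F, B5->T, B7->T; covers B1=F, B2=F, B3=T, B4=F, B5=T, B7=T
input #5 (d=4, m=7): events B1->F, B2->F, B3->T, B4->T, B5->T, B7->T; covers B1=F, B2=F, B3=T, B4=T, B5=T, B7=T
input #6 (d=1, m=8): events B1->F, B2->F, B3->F, B5->T, B7->T; covers B1=F, B2=F, B3=F, B5=T, B7=T
input #7 (d=2, m=2): events B1->T, B3->T, B4->F, B5->T, B7->T; covers B1=T, B3=T, B4=F, B5=T, B7=T
input #8 (d=3, m=2): events B1->T, B3->T, B4->F, B5->T, B7->T; covers B1=T, B3=T, B4=F, B5=T, B7=T
union over the pool: B1=T, B1=F, B2=T, B2=F, B3=T, B3=F, B4=T, B4=F, B5=T, B5=F, B6=F, B7=T
uncovered (2 of 14): B6=T, B7=F
Answer: 2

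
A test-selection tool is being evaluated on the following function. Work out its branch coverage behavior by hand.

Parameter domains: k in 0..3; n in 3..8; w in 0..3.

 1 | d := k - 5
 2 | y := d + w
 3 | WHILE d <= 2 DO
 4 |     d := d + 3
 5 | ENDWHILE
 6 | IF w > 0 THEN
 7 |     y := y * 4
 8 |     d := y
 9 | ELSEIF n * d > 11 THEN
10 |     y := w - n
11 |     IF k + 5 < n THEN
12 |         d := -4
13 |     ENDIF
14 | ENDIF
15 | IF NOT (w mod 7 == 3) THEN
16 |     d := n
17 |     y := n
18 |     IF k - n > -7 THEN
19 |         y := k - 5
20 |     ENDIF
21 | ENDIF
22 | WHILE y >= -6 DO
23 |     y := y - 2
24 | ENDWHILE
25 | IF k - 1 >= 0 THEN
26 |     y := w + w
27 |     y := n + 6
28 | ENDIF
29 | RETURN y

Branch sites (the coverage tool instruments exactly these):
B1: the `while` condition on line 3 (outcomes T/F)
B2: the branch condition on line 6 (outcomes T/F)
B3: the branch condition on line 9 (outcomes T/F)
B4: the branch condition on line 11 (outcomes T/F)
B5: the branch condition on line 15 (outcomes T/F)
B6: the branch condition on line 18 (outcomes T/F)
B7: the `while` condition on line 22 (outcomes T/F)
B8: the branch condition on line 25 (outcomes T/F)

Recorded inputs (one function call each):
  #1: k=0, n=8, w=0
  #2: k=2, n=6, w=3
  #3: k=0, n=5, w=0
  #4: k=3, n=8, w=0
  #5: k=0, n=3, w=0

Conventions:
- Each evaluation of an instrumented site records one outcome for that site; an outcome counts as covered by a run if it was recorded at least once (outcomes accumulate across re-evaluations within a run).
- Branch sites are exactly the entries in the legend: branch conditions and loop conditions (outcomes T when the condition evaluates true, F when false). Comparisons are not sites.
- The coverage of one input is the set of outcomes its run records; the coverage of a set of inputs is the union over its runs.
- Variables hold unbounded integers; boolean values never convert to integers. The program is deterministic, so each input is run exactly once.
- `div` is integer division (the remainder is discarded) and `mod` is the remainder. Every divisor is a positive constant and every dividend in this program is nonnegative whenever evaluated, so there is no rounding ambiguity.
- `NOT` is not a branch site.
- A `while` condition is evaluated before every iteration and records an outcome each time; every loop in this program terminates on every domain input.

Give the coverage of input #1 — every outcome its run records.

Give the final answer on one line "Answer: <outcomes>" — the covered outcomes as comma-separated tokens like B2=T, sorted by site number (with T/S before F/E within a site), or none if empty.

Running input #1 (k=0, n=8, w=0), event by event:
  B1->T, B1->T, B1->T, B1->F, B2->F, B3->T, B4->T, B5->T, B6->F, B7->T
  B7->T, B7->T, B7->T, B7->T, B7->T, B7->T, B7->T, B7->F, B8->F
as a set, this run covers: B1=T, B1=F, B2=F, B3=T, B4=T, B5=T, B6=F, B7=T, B7=F, B8=F

Answer: B1=T, B1=F, B2=F, B3=T, B4=T, B5=T, B6=F, B7=T, B7=F, B8=F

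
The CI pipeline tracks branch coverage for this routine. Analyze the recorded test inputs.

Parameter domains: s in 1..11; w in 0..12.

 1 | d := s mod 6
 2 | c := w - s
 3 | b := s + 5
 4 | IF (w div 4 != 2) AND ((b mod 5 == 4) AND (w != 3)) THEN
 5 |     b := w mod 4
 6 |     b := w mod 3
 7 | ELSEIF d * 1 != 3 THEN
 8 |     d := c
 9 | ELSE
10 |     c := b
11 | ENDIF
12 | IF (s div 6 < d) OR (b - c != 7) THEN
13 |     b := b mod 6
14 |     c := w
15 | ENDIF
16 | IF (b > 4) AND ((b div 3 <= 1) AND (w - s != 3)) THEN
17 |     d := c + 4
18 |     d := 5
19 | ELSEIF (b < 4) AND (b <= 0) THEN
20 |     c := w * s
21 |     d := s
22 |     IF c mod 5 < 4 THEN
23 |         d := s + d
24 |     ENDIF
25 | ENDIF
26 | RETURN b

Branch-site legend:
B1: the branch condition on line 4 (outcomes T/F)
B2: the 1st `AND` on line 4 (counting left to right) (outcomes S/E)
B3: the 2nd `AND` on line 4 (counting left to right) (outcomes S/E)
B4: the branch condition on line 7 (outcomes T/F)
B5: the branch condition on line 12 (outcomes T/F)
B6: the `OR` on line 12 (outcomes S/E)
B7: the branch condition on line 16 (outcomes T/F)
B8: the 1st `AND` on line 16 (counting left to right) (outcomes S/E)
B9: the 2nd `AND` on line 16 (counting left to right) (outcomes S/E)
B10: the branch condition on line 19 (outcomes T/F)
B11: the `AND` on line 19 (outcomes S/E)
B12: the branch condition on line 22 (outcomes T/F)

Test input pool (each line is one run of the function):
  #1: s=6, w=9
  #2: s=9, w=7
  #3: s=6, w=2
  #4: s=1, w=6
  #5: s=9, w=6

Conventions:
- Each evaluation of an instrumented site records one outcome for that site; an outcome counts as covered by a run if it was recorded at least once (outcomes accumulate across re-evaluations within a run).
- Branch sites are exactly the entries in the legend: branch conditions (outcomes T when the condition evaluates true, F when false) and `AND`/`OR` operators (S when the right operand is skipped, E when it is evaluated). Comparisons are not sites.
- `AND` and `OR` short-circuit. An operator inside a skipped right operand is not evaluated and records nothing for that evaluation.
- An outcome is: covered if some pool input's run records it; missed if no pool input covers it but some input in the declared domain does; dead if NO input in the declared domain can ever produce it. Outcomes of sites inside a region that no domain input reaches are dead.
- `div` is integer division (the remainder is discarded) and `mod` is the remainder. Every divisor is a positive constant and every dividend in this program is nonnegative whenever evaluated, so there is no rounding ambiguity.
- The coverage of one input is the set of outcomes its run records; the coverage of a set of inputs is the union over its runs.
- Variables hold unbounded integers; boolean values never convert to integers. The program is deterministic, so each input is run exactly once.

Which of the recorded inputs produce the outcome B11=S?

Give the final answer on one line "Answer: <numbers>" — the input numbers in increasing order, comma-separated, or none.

input #1 (s=6, w=9): covers B11=S
input #2 (s=9, w=7): misses B11=S
input #3 (s=6, w=2): misses B11=S
input #4 (s=1, w=6): misses B11=S
input #5 (s=9, w=6): misses B11=S

Answer: 1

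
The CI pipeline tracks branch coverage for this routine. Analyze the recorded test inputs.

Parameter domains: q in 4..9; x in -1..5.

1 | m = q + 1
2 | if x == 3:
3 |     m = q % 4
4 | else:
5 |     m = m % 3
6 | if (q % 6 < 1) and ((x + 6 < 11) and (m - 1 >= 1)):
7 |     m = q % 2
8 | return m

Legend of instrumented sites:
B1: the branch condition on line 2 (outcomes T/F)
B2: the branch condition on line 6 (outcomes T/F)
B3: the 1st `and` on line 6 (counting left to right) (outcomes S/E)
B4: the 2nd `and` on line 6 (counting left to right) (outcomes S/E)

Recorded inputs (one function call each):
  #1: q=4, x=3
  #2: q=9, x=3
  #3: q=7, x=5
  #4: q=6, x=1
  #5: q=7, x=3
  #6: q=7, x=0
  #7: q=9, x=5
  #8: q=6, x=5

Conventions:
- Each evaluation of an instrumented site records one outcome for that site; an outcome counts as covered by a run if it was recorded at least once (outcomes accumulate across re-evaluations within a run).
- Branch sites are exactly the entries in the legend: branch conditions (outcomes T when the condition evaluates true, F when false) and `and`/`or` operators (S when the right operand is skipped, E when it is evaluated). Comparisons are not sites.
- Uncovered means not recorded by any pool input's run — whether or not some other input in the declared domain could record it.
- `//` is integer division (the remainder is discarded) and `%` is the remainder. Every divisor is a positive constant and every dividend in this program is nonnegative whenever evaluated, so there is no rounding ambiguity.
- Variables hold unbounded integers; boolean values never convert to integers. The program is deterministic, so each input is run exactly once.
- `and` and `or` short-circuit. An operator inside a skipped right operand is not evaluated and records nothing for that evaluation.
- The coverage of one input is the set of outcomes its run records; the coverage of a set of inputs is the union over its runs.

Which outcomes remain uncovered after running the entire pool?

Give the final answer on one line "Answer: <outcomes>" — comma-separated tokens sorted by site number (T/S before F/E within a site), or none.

#1 (q=4, x=3) -> B1->T, B3->S, B2->F; covered: B1=T, B2=F, B3=S
#2 (q=9, x=3) -> B1->T, B3->S, B2->F; covered: B1=T, B2=F, B3=S
#3 (q=7, x=5) -> B1->F, B3->S, B2->F; covered: B1=F, B2=F, B3=S
#4 (q=6, x=1) -> B1->F, B3->E, B4->E, B2->F; covered: B1=F, B2=F, B3=E, B4=E
#5 (q=7, x=3) -> B1->T, B3->S, B2->F; covered: B1=T, B2=F, B3=S
#6 (q=7, x=0) -> B1->F, B3->S, B2->F; covered: B1=F, B2=F, B3=S
#7 (q=9, x=5) -> B1->F, B3->S, B2->F; covered: B1=F, B2=F, B3=S
#8 (q=6, x=5) -> B1->F, B3->E, B4->S, B2->F; covered: B1=F, B2=F, B3=E, B4=S
union over the pool: B1=T, B1=F, B2=F, B3=S, B3=E, B4=S, B4=E
uncovered (1 of 8): B2=T

Answer: B2=T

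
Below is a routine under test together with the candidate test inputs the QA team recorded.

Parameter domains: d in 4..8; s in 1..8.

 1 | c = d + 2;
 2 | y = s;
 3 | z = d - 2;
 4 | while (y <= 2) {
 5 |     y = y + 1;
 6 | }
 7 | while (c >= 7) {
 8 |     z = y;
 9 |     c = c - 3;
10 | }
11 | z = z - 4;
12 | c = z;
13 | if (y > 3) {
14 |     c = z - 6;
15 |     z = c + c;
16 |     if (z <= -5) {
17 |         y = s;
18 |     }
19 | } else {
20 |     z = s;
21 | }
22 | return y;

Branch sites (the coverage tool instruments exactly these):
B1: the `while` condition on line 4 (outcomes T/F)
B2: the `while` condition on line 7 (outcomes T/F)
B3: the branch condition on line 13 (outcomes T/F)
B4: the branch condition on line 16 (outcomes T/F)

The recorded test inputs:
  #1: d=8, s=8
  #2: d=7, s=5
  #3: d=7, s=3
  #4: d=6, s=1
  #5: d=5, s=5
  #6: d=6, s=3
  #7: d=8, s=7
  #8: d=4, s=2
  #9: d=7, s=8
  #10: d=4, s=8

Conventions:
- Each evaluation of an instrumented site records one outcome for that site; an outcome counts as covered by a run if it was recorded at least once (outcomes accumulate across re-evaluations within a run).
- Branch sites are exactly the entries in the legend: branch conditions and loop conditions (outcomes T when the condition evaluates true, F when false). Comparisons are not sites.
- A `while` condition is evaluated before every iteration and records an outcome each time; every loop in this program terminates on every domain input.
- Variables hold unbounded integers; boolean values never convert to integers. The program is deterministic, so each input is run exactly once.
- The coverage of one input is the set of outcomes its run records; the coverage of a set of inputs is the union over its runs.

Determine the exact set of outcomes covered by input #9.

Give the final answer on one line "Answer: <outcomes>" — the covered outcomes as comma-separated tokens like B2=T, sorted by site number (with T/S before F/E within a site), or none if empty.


Event log for input #9 (d=7, s=8):
  B1->F, B2->T, B2->F, B3->T, B4->F
distinct outcomes covered: B1=F, B2=T, B2=F, B3=T, B4=F
Answer: B1=F, B2=T, B2=F, B3=T, B4=F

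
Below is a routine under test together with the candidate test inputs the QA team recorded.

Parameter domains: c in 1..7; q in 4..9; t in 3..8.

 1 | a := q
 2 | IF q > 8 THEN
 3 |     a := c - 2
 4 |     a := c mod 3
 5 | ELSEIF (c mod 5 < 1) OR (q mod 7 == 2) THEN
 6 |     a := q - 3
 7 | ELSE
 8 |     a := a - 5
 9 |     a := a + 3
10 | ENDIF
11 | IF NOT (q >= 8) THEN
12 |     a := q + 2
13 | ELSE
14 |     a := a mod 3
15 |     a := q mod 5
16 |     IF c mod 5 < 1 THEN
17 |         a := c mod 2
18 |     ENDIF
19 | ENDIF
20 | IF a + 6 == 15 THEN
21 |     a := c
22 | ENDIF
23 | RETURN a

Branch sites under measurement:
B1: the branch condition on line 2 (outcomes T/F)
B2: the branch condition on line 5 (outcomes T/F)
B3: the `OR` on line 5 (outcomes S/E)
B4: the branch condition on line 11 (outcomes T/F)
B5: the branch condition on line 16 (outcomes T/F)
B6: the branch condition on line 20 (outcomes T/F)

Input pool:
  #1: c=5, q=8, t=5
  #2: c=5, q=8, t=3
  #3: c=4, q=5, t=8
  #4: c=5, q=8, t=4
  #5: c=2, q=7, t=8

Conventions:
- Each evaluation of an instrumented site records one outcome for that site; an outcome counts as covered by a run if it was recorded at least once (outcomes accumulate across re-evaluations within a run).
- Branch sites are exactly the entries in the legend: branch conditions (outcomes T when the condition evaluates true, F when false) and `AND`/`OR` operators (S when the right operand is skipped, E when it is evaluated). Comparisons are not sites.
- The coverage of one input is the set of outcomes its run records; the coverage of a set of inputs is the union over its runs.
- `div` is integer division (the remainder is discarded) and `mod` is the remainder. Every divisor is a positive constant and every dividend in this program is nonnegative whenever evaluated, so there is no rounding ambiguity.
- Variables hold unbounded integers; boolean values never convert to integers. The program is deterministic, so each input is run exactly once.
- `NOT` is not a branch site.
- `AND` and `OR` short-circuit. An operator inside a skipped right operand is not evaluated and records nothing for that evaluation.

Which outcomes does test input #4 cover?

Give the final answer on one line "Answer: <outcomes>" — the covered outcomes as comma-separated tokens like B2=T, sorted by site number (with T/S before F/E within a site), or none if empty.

Event log for input #4 (c=5, q=8, t=4):
  B1->F, B3->S, B2->T, B4->F, B5->T, B6->F
deduplicating events, the covered set is: B1=F, B2=T, B3=S, B4=F, B5=T, B6=F

Answer: B1=F, B2=T, B3=S, B4=F, B5=T, B6=F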